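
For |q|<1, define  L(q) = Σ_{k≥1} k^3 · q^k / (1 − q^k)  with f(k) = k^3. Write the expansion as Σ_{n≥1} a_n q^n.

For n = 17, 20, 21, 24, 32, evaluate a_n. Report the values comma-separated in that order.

d|17:{17,1}  Σf=4913+1=4914
q^20  k|20↦f(k): 1:1 2:8 4:64 5:125 10:1000 20:8000  a_20=9198
q^21  k|21↦f(k): 21:9261 7:343 3:27 1:1  a_21=9632
d|24:{1,2,3,4,6,8,12,24}  Σf=1+8+27+64+216+512+1728+13824=16380
[q^32] f(32)=32768,f(16)=4096,f(8)=512,f(4)=64,f(2)=8,f(1)=1 ⇒ 37449

4914, 9198, 9632, 16380, 37449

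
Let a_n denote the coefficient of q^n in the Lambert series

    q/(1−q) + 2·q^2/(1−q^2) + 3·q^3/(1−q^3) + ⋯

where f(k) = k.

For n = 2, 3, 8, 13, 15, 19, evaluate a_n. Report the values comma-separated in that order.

3, 4, 15, 14, 24, 20

[q^2] f(2)=2,f(1)=1 ⇒ 3
d|3:{3,1}  Σf=3+1=4
n=8: 1·8 2·4 4·2 8·1  f→[1+2+4+8]=15
n=13: 13·1 1·13  f→[13+1]=14
[q^15] f(15)=15,f(5)=5,f(3)=3,f(1)=1 ⇒ 24
d|19:{1,19}  Σf=1+19=20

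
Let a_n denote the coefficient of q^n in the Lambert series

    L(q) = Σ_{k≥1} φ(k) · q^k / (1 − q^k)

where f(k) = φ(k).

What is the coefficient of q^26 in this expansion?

[q^26] φ(1)=1,φ(2)=1,φ(13)=12,φ(26)=12 ⇒ 26

a_26 = 26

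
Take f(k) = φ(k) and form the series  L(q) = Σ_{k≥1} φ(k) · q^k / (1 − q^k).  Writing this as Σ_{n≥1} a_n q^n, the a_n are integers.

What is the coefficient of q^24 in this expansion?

n=24: 1·24 2·12 3·8 4·6 6·4 8·3 12·2 24·1  φ→[1+1+2+2+2+4+4+8]=24

a_24 = 24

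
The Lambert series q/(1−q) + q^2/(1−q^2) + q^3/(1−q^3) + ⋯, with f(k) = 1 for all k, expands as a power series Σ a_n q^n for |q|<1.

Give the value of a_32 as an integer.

q^32  k|32↦f(k): 32:1 16:1 8:1 4:1 2:1 1:1  a_32=6

a_32 = 6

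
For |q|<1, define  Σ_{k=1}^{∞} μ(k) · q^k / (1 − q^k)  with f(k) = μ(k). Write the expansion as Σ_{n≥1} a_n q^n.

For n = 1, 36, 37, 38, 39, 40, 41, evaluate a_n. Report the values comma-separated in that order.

[q^1] μ(1)=1 ⇒ 1
q^36  k|36↦μ(k): 36:0 18:0 12:0 9:0 6:1 4:0 3:-1 2:-1 1:1  a_36=0
q^37  k|37↦μ(k): 37:-1 1:1  a_37=0
n=38: 38·1 19·2 2·19 1·38  μ→[1+(-1)+(-1)+1]=0
d|39:{39,13,3,1}  Σμ=1+(-1)+(-1)+1=0
d|40:{1,2,4,5,8,10,20,40}  Σμ=1+(-1)+0+(-1)+0+1+0+0=0
n=41: 41·1 1·41  μ→[(-1)+1]=0

1, 0, 0, 0, 0, 0, 0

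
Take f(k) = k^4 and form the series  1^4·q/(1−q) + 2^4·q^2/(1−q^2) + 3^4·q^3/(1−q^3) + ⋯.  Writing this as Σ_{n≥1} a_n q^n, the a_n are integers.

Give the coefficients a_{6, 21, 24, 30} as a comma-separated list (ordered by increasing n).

[q^6] f(1)=1,f(2)=16,f(3)=81,f(6)=1296 ⇒ 1394
d|21:{1,3,7,21}  Σf=1+81+2401+194481=196964
d|24:{1,2,3,4,6,8,12,24}  Σf=1+16+81+256+1296+4096+20736+331776=358258
q^30  k|30↦f(k): 1:1 2:16 3:81 5:625 6:1296 10:10000 15:50625 30:810000  a_30=872644

1394, 196964, 358258, 872644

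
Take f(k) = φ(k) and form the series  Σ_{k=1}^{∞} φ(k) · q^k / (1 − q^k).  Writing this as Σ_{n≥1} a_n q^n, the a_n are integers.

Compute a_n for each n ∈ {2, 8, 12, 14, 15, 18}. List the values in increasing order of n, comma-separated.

d|2:{1,2}  Σφ=1+1=2
n=8: 1·8 2·4 4·2 8·1  φ→[1+1+2+4]=8
[q^12] φ(1)=1,φ(2)=1,φ(3)=2,φ(4)=2,φ(6)=2,φ(12)=4 ⇒ 12
n=14: 1·14 2·7 7·2 14·1  φ→[1+1+6+6]=14
n=15: 1·15 3·5 5·3 15·1  φ→[1+2+4+8]=15
[q^18] φ(1)=1,φ(2)=1,φ(3)=2,φ(6)=2,φ(9)=6,φ(18)=6 ⇒ 18

2, 8, 12, 14, 15, 18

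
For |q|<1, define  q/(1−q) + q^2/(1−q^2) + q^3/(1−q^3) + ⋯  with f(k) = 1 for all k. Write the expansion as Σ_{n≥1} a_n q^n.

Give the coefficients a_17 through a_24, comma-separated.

2, 6, 2, 6, 4, 4, 2, 8

q^17  k|17↦f(k): 17:1 1:1  a_17=2
d|18:{18,9,6,3,2,1}  Σf=1+1+1+1+1+1=6
d|19:{1,19}  Σf=1+1=2
q^20  k|20↦f(k): 20:1 10:1 5:1 4:1 2:1 1:1  a_20=6
n=21: 1·21 3·7 7·3 21·1  f→[1+1+1+1]=4
d|22:{22,11,2,1}  Σf=1+1+1+1=4
[q^23] f(23)=1,f(1)=1 ⇒ 2
[q^24] f(24)=1,f(12)=1,f(8)=1,f(6)=1,f(4)=1,f(3)=1,f(2)=1,f(1)=1 ⇒ 8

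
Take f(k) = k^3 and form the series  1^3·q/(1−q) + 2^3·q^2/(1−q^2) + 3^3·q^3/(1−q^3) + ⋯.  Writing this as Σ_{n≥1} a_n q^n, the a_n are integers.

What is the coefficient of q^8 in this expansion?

a_8 = 585

q^8  k|8↦f(k): 1:1 2:8 4:64 8:512  a_8=585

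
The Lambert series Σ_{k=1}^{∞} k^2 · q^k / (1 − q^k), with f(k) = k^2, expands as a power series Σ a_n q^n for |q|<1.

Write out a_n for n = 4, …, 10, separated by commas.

q^4  k|4↦f(k): 4:16 2:4 1:1  a_4=21
n=5: 5·1 1·5  f→[25+1]=26
d|6:{6,3,2,1}  Σf=36+9+4+1=50
q^7  k|7↦f(k): 1:1 7:49  a_7=50
n=8: 1·8 2·4 4·2 8·1  f→[1+4+16+64]=85
q^9  k|9↦f(k): 9:81 3:9 1:1  a_9=91
d|10:{1,2,5,10}  Σf=1+4+25+100=130

21, 26, 50, 50, 85, 91, 130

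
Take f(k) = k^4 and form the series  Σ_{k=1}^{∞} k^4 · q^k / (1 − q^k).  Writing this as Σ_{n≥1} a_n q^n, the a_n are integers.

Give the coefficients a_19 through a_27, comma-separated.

q^19  k|19↦f(k): 19:130321 1:1  a_19=130322
[q^20] f(1)=1,f(2)=16,f(4)=256,f(5)=625,f(10)=10000,f(20)=160000 ⇒ 170898
d|21:{21,7,3,1}  Σf=194481+2401+81+1=196964
d|22:{1,2,11,22}  Σf=1+16+14641+234256=248914
n=23: 1·23 23·1  f→[1+279841]=279842
d|24:{1,2,3,4,6,8,12,24}  Σf=1+16+81+256+1296+4096+20736+331776=358258
q^25  k|25↦f(k): 1:1 5:625 25:390625  a_25=391251
d|26:{1,2,13,26}  Σf=1+16+28561+456976=485554
d|27:{27,9,3,1}  Σf=531441+6561+81+1=538084

130322, 170898, 196964, 248914, 279842, 358258, 391251, 485554, 538084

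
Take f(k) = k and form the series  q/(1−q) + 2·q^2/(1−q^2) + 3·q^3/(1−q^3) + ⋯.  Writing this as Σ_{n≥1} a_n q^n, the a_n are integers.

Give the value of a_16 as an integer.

d|16:{16,8,4,2,1}  Σf=16+8+4+2+1=31

a_16 = 31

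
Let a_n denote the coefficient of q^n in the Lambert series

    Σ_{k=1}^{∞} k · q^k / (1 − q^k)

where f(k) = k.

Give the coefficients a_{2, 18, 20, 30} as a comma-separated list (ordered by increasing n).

3, 39, 42, 72

n=2: 1·2 2·1  f→[1+2]=3
q^18  k|18↦f(k): 18:18 9:9 6:6 3:3 2:2 1:1  a_18=39
q^20  k|20↦f(k): 20:20 10:10 5:5 4:4 2:2 1:1  a_20=42
d|30:{1,2,3,5,6,10,15,30}  Σf=1+2+3+5+6+10+15+30=72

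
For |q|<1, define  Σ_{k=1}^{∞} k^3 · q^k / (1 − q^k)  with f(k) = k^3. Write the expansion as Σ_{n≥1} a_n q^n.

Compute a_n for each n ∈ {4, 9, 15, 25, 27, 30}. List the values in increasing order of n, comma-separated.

73, 757, 3528, 15751, 20440, 31752

n=4: 1·4 2·2 4·1  f→[1+8+64]=73
q^9  k|9↦f(k): 1:1 3:27 9:729  a_9=757
q^15  k|15↦f(k): 15:3375 5:125 3:27 1:1  a_15=3528
d|25:{1,5,25}  Σf=1+125+15625=15751
d|27:{27,9,3,1}  Σf=19683+729+27+1=20440
n=30: 1·30 2·15 3·10 5·6 6·5 10·3 15·2 30·1  f→[1+8+27+125+216+1000+3375+27000]=31752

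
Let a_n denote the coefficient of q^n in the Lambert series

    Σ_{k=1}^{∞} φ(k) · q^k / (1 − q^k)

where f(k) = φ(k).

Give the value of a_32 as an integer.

[q^32] φ(32)=16,φ(16)=8,φ(8)=4,φ(4)=2,φ(2)=1,φ(1)=1 ⇒ 32

a_32 = 32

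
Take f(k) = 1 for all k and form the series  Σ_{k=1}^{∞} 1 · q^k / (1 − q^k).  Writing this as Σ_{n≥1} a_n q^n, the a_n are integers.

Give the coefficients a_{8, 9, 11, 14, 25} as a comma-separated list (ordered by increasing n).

4, 3, 2, 4, 3

q^8  k|8↦f(k): 1:1 2:1 4:1 8:1  a_8=4
d|9:{1,3,9}  Σf=1+1+1=3
d|11:{1,11}  Σf=1+1=2
d|14:{1,2,7,14}  Σf=1+1+1+1=4
d|25:{25,5,1}  Σf=1+1+1=3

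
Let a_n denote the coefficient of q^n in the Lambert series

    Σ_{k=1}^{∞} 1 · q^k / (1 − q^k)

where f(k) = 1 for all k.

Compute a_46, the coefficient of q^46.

a_46 = 4

[q^46] f(1)=1,f(2)=1,f(23)=1,f(46)=1 ⇒ 4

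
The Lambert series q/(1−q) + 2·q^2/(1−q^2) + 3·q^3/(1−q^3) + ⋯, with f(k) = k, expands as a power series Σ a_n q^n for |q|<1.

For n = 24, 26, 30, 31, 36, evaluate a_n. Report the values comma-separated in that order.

60, 42, 72, 32, 91

[q^24] f(1)=1,f(2)=2,f(3)=3,f(4)=4,f(6)=6,f(8)=8,f(12)=12,f(24)=24 ⇒ 60
q^26  k|26↦f(k): 26:26 13:13 2:2 1:1  a_26=42
q^30  k|30↦f(k): 30:30 15:15 10:10 6:6 5:5 3:3 2:2 1:1  a_30=72
n=31: 1·31 31·1  f→[1+31]=32
d|36:{36,18,12,9,6,4,3,2,1}  Σf=36+18+12+9+6+4+3+2+1=91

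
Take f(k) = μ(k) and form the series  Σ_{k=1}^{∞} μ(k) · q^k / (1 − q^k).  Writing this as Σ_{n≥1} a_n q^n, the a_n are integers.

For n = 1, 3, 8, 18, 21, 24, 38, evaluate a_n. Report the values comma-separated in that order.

[q^1] μ(1)=1 ⇒ 1
[q^3] μ(3)=-1,μ(1)=1 ⇒ 0
[q^8] μ(8)=0,μ(4)=0,μ(2)=-1,μ(1)=1 ⇒ 0
q^18  k|18↦μ(k): 1:1 2:-1 3:-1 6:1 9:0 18:0  a_18=0
n=21: 1·21 3·7 7·3 21·1  μ→[1+(-1)+(-1)+1]=0
d|24:{1,2,3,4,6,8,12,24}  Σμ=1+(-1)+(-1)+0+1+0+0+0=0
[q^38] μ(38)=1,μ(19)=-1,μ(2)=-1,μ(1)=1 ⇒ 0

1, 0, 0, 0, 0, 0, 0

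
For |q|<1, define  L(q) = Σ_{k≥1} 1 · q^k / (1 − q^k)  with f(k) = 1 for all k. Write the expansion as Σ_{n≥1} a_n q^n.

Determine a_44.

a_44 = 6

q^44  k|44↦f(k): 1:1 2:1 4:1 11:1 22:1 44:1  a_44=6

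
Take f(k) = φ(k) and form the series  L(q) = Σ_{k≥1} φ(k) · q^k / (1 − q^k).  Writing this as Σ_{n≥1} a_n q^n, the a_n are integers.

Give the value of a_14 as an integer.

n=14: 1·14 2·7 7·2 14·1  φ→[1+1+6+6]=14

a_14 = 14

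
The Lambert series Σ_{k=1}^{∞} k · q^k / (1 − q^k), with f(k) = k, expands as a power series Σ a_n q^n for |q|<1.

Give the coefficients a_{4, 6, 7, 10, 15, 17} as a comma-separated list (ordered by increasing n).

7, 12, 8, 18, 24, 18

q^4  k|4↦f(k): 4:4 2:2 1:1  a_4=7
d|6:{6,3,2,1}  Σf=6+3+2+1=12
q^7  k|7↦f(k): 1:1 7:7  a_7=8
d|10:{10,5,2,1}  Σf=10+5+2+1=18
q^15  k|15↦f(k): 1:1 3:3 5:5 15:15  a_15=24
[q^17] f(1)=1,f(17)=17 ⇒ 18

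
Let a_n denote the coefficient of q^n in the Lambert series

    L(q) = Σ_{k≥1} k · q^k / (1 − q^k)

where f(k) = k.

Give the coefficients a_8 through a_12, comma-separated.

15, 13, 18, 12, 28

n=8: 8·1 4·2 2·4 1·8  f→[8+4+2+1]=15
n=9: 1·9 3·3 9·1  f→[1+3+9]=13
[q^10] f(10)=10,f(5)=5,f(2)=2,f(1)=1 ⇒ 18
d|11:{11,1}  Σf=11+1=12
n=12: 1·12 2·6 3·4 4·3 6·2 12·1  f→[1+2+3+4+6+12]=28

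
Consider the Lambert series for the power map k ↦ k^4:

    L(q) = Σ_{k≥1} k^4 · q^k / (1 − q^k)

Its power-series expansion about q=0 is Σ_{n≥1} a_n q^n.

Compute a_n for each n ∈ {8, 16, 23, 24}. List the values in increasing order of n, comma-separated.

q^8  k|8↦f(k): 1:1 2:16 4:256 8:4096  a_8=4369
d|16:{1,2,4,8,16}  Σf=1+16+256+4096+65536=69905
n=23: 23·1 1·23  f→[279841+1]=279842
n=24: 1·24 2·12 3·8 4·6 6·4 8·3 12·2 24·1  f→[1+16+81+256+1296+4096+20736+331776]=358258

4369, 69905, 279842, 358258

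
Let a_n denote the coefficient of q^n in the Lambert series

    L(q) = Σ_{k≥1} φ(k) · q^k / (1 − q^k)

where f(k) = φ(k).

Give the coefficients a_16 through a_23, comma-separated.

d|16:{1,2,4,8,16}  Σφ=1+1+2+4+8=16
n=17: 17·1 1·17  φ→[16+1]=17
n=18: 1·18 2·9 3·6 6·3 9·2 18·1  φ→[1+1+2+2+6+6]=18
n=19: 19·1 1·19  φ→[18+1]=19
d|20:{20,10,5,4,2,1}  Σφ=8+4+4+2+1+1=20
d|21:{1,3,7,21}  Σφ=1+2+6+12=21
[q^22] φ(1)=1,φ(2)=1,φ(11)=10,φ(22)=10 ⇒ 22
q^23  k|23↦φ(k): 1:1 23:22  a_23=23

16, 17, 18, 19, 20, 21, 22, 23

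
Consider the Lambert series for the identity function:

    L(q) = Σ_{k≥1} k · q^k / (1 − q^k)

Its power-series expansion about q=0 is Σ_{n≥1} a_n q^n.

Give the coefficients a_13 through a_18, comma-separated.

14, 24, 24, 31, 18, 39

d|13:{13,1}  Σf=13+1=14
n=14: 1·14 2·7 7·2 14·1  f→[1+2+7+14]=24
d|15:{15,5,3,1}  Σf=15+5+3+1=24
d|16:{16,8,4,2,1}  Σf=16+8+4+2+1=31
[q^17] f(1)=1,f(17)=17 ⇒ 18
[q^18] f(18)=18,f(9)=9,f(6)=6,f(3)=3,f(2)=2,f(1)=1 ⇒ 39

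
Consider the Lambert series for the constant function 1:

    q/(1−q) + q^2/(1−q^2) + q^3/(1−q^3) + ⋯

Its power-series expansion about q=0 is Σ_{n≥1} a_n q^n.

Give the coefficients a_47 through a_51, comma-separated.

[q^47] f(47)=1,f(1)=1 ⇒ 2
n=48: 48·1 24·2 16·3 12·4 8·6 6·8 4·12 3·16 2·24 1·48  f→[1+1+1+1+1+1+1+1+1+1]=10
[q^49] f(49)=1,f(7)=1,f(1)=1 ⇒ 3
q^50  k|50↦f(k): 1:1 2:1 5:1 10:1 25:1 50:1  a_50=6
n=51: 1·51 3·17 17·3 51·1  f→[1+1+1+1]=4

2, 10, 3, 6, 4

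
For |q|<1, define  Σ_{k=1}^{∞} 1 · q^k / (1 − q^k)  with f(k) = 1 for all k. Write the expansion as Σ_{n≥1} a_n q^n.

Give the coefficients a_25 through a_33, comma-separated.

n=25: 25·1 5·5 1·25  f→[1+1+1]=3
[q^26] f(1)=1,f(2)=1,f(13)=1,f(26)=1 ⇒ 4
[q^27] f(27)=1,f(9)=1,f(3)=1,f(1)=1 ⇒ 4
n=28: 28·1 14·2 7·4 4·7 2·14 1·28  f→[1+1+1+1+1+1]=6
n=29: 1·29 29·1  f→[1+1]=2
d|30:{30,15,10,6,5,3,2,1}  Σf=1+1+1+1+1+1+1+1=8
[q^31] f(31)=1,f(1)=1 ⇒ 2
q^32  k|32↦f(k): 32:1 16:1 8:1 4:1 2:1 1:1  a_32=6
d|33:{33,11,3,1}  Σf=1+1+1+1=4

3, 4, 4, 6, 2, 8, 2, 6, 4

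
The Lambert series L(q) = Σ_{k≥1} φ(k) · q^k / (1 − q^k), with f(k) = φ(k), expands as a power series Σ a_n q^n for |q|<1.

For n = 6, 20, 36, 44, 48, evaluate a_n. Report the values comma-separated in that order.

q^6  k|6↦φ(k): 6:2 3:2 2:1 1:1  a_6=6
n=20: 20·1 10·2 5·4 4·5 2·10 1·20  φ→[8+4+4+2+1+1]=20
[q^36] φ(1)=1,φ(2)=1,φ(3)=2,φ(4)=2,φ(6)=2,φ(9)=6,φ(12)=4,φ(18)=6,φ(36)=12 ⇒ 36
q^44  k|44↦φ(k): 44:20 22:10 11:10 4:2 2:1 1:1  a_44=44
n=48: 48·1 24·2 16·3 12·4 8·6 6·8 4·12 3·16 2·24 1·48  φ→[16+8+8+4+4+2+2+2+1+1]=48

6, 20, 36, 44, 48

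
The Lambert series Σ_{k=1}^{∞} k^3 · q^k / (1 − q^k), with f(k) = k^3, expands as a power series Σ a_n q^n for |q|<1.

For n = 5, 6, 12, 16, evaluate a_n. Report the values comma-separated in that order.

[q^5] f(1)=1,f(5)=125 ⇒ 126
q^6  k|6↦f(k): 6:216 3:27 2:8 1:1  a_6=252
[q^12] f(1)=1,f(2)=8,f(3)=27,f(4)=64,f(6)=216,f(12)=1728 ⇒ 2044
q^16  k|16↦f(k): 1:1 2:8 4:64 8:512 16:4096  a_16=4681

126, 252, 2044, 4681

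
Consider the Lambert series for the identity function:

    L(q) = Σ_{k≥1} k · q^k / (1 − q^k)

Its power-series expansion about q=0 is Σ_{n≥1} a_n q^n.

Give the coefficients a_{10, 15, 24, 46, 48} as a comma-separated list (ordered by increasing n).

d|10:{10,5,2,1}  Σf=10+5+2+1=18
d|15:{1,3,5,15}  Σf=1+3+5+15=24
[q^24] f(1)=1,f(2)=2,f(3)=3,f(4)=4,f(6)=6,f(8)=8,f(12)=12,f(24)=24 ⇒ 60
n=46: 46·1 23·2 2·23 1·46  f→[46+23+2+1]=72
q^48  k|48↦f(k): 48:48 24:24 16:16 12:12 8:8 6:6 4:4 3:3 2:2 1:1  a_48=124

18, 24, 60, 72, 124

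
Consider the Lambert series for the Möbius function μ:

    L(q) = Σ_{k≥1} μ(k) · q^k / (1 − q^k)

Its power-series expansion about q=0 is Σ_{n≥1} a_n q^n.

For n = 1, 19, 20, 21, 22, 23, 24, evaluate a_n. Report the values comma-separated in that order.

q^1  k|1↦μ(k): 1:1  a_1=1
d|19:{1,19}  Σμ=1+(-1)=0
d|20:{1,2,4,5,10,20}  Σμ=1+(-1)+0+(-1)+1+0=0
[q^21] μ(21)=1,μ(7)=-1,μ(3)=-1,μ(1)=1 ⇒ 0
d|22:{1,2,11,22}  Σμ=1+(-1)+(-1)+1=0
n=23: 23·1 1·23  μ→[(-1)+1]=0
n=24: 1·24 2·12 3·8 4·6 6·4 8·3 12·2 24·1  μ→[1+(-1)+(-1)+0+1+0+0+0]=0

1, 0, 0, 0, 0, 0, 0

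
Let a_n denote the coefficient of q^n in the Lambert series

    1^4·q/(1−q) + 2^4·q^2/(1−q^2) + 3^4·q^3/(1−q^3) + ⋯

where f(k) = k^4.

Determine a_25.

[q^25] f(25)=390625,f(5)=625,f(1)=1 ⇒ 391251

a_25 = 391251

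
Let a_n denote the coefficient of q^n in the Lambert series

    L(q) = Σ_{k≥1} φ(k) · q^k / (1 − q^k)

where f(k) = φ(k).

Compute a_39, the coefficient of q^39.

q^39  k|39↦φ(k): 39:24 13:12 3:2 1:1  a_39=39

a_39 = 39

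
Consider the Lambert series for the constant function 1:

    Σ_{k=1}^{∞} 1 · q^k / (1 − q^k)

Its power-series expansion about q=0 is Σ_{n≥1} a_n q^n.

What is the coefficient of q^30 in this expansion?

a_30 = 8

n=30: 1·30 2·15 3·10 5·6 6·5 10·3 15·2 30·1  f→[1+1+1+1+1+1+1+1]=8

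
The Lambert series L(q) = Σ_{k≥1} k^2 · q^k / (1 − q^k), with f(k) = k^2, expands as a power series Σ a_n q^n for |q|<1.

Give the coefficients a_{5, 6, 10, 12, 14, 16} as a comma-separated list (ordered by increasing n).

26, 50, 130, 210, 250, 341

q^5  k|5↦f(k): 5:25 1:1  a_5=26
q^6  k|6↦f(k): 6:36 3:9 2:4 1:1  a_6=50
[q^10] f(1)=1,f(2)=4,f(5)=25,f(10)=100 ⇒ 130
d|12:{1,2,3,4,6,12}  Σf=1+4+9+16+36+144=210
n=14: 1·14 2·7 7·2 14·1  f→[1+4+49+196]=250
[q^16] f(1)=1,f(2)=4,f(4)=16,f(8)=64,f(16)=256 ⇒ 341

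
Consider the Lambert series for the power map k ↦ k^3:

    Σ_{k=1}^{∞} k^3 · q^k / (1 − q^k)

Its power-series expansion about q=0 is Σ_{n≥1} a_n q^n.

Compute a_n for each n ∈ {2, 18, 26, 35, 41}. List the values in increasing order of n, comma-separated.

d|2:{2,1}  Σf=8+1=9
n=18: 18·1 9·2 6·3 3·6 2·9 1·18  f→[5832+729+216+27+8+1]=6813
d|26:{1,2,13,26}  Σf=1+8+2197+17576=19782
[q^35] f(1)=1,f(5)=125,f(7)=343,f(35)=42875 ⇒ 43344
n=41: 41·1 1·41  f→[68921+1]=68922

9, 6813, 19782, 43344, 68922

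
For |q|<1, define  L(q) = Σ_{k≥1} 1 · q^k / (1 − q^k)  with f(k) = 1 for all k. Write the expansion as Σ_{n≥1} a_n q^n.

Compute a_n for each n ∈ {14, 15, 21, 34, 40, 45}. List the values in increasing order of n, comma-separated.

4, 4, 4, 4, 8, 6

n=14: 1·14 2·7 7·2 14·1  f→[1+1+1+1]=4
q^15  k|15↦f(k): 15:1 5:1 3:1 1:1  a_15=4
[q^21] f(21)=1,f(7)=1,f(3)=1,f(1)=1 ⇒ 4
n=34: 1·34 2·17 17·2 34·1  f→[1+1+1+1]=4
n=40: 40·1 20·2 10·4 8·5 5·8 4·10 2·20 1·40  f→[1+1+1+1+1+1+1+1]=8
[q^45] f(45)=1,f(15)=1,f(9)=1,f(5)=1,f(3)=1,f(1)=1 ⇒ 6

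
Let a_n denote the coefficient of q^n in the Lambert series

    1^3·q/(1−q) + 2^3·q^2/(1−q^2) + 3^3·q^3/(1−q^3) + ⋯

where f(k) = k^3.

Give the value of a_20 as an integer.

d|20:{1,2,4,5,10,20}  Σf=1+8+64+125+1000+8000=9198

a_20 = 9198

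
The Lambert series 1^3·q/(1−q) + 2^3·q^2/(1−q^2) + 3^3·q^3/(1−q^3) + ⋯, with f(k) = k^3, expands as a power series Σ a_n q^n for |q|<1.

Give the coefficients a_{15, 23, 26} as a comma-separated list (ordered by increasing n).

q^15  k|15↦f(k): 1:1 3:27 5:125 15:3375  a_15=3528
q^23  k|23↦f(k): 23:12167 1:1  a_23=12168
q^26  k|26↦f(k): 1:1 2:8 13:2197 26:17576  a_26=19782

3528, 12168, 19782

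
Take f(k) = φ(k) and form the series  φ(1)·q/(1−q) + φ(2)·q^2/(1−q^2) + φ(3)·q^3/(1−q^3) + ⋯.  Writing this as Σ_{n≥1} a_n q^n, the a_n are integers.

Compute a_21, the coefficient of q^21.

[q^21] φ(1)=1,φ(3)=2,φ(7)=6,φ(21)=12 ⇒ 21

a_21 = 21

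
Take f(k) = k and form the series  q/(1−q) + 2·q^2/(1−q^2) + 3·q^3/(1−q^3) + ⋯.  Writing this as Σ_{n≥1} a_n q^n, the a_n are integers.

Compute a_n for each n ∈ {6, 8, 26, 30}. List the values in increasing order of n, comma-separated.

12, 15, 42, 72

q^6  k|6↦f(k): 1:1 2:2 3:3 6:6  a_6=12
q^8  k|8↦f(k): 8:8 4:4 2:2 1:1  a_8=15
d|26:{26,13,2,1}  Σf=26+13+2+1=42
q^30  k|30↦f(k): 30:30 15:15 10:10 6:6 5:5 3:3 2:2 1:1  a_30=72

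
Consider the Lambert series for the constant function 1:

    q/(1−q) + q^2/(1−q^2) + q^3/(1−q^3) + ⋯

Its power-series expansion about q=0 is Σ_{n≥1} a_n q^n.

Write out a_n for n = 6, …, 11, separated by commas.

[q^6] f(6)=1,f(3)=1,f(2)=1,f(1)=1 ⇒ 4
[q^7] f(7)=1,f(1)=1 ⇒ 2
q^8  k|8↦f(k): 1:1 2:1 4:1 8:1  a_8=4
q^9  k|9↦f(k): 9:1 3:1 1:1  a_9=3
[q^10] f(10)=1,f(5)=1,f(2)=1,f(1)=1 ⇒ 4
n=11: 1·11 11·1  f→[1+1]=2

4, 2, 4, 3, 4, 2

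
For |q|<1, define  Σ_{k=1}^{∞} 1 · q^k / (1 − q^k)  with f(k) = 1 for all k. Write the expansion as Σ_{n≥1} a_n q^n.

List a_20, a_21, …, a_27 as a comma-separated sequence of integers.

6, 4, 4, 2, 8, 3, 4, 4

n=20: 20·1 10·2 5·4 4·5 2·10 1·20  f→[1+1+1+1+1+1]=6
[q^21] f(21)=1,f(7)=1,f(3)=1,f(1)=1 ⇒ 4
q^22  k|22↦f(k): 1:1 2:1 11:1 22:1  a_22=4
[q^23] f(1)=1,f(23)=1 ⇒ 2
[q^24] f(1)=1,f(2)=1,f(3)=1,f(4)=1,f(6)=1,f(8)=1,f(12)=1,f(24)=1 ⇒ 8
q^25  k|25↦f(k): 1:1 5:1 25:1  a_25=3
d|26:{1,2,13,26}  Σf=1+1+1+1=4
d|27:{1,3,9,27}  Σf=1+1+1+1=4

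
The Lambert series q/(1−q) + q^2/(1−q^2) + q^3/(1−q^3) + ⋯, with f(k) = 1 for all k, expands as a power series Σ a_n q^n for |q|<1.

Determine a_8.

d|8:{1,2,4,8}  Σf=1+1+1+1=4

a_8 = 4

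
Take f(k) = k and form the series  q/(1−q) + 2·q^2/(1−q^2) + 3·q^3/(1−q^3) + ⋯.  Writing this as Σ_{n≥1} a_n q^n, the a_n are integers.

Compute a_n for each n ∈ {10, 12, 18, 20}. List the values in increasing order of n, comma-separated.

18, 28, 39, 42

[q^10] f(10)=10,f(5)=5,f(2)=2,f(1)=1 ⇒ 18
d|12:{12,6,4,3,2,1}  Σf=12+6+4+3+2+1=28
d|18:{1,2,3,6,9,18}  Σf=1+2+3+6+9+18=39
q^20  k|20↦f(k): 1:1 2:2 4:4 5:5 10:10 20:20  a_20=42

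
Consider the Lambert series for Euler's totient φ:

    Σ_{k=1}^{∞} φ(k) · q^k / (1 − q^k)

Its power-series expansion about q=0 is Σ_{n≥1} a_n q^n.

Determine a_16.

[q^16] φ(16)=8,φ(8)=4,φ(4)=2,φ(2)=1,φ(1)=1 ⇒ 16

a_16 = 16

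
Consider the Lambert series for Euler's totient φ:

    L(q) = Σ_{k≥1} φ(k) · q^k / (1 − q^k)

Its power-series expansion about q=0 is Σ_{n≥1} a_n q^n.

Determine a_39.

n=39: 1·39 3·13 13·3 39·1  φ→[1+2+12+24]=39

a_39 = 39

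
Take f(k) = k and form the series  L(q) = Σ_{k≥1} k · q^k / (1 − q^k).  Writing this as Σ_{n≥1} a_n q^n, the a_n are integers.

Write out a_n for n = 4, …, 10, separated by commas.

7, 6, 12, 8, 15, 13, 18

[q^4] f(1)=1,f(2)=2,f(4)=4 ⇒ 7
d|5:{5,1}  Σf=5+1=6
d|6:{6,3,2,1}  Σf=6+3+2+1=12
[q^7] f(7)=7,f(1)=1 ⇒ 8
[q^8] f(1)=1,f(2)=2,f(4)=4,f(8)=8 ⇒ 15
n=9: 1·9 3·3 9·1  f→[1+3+9]=13
d|10:{10,5,2,1}  Σf=10+5+2+1=18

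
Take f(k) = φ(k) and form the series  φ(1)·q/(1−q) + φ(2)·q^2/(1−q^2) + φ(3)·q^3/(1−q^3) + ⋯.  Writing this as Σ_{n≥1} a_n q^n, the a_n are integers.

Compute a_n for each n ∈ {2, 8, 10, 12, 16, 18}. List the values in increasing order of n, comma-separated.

d|2:{1,2}  Σφ=1+1=2
d|8:{8,4,2,1}  Σφ=4+2+1+1=8
q^10  k|10↦φ(k): 10:4 5:4 2:1 1:1  a_10=10
n=12: 1·12 2·6 3·4 4·3 6·2 12·1  φ→[1+1+2+2+2+4]=12
d|16:{1,2,4,8,16}  Σφ=1+1+2+4+8=16
q^18  k|18↦φ(k): 1:1 2:1 3:2 6:2 9:6 18:6  a_18=18

2, 8, 10, 12, 16, 18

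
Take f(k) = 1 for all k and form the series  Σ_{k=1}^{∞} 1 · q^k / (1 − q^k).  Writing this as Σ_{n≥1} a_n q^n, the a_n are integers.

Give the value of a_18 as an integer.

a_18 = 6

[q^18] f(1)=1,f(2)=1,f(3)=1,f(6)=1,f(9)=1,f(18)=1 ⇒ 6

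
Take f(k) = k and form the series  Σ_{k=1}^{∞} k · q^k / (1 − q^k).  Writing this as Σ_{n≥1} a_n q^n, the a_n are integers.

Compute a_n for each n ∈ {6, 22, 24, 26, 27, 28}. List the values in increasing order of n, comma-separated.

12, 36, 60, 42, 40, 56

d|6:{1,2,3,6}  Σf=1+2+3+6=12
d|22:{1,2,11,22}  Σf=1+2+11+22=36
q^24  k|24↦f(k): 24:24 12:12 8:8 6:6 4:4 3:3 2:2 1:1  a_24=60
q^26  k|26↦f(k): 26:26 13:13 2:2 1:1  a_26=42
n=27: 27·1 9·3 3·9 1·27  f→[27+9+3+1]=40
n=28: 1·28 2·14 4·7 7·4 14·2 28·1  f→[1+2+4+7+14+28]=56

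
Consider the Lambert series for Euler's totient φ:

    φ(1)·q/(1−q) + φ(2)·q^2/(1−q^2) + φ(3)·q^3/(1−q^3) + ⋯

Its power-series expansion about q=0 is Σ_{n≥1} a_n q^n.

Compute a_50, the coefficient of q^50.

[q^50] φ(1)=1,φ(2)=1,φ(5)=4,φ(10)=4,φ(25)=20,φ(50)=20 ⇒ 50

a_50 = 50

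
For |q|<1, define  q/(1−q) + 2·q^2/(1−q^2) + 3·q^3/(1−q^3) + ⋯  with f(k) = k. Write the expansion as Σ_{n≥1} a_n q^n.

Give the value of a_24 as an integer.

a_24 = 60

n=24: 24·1 12·2 8·3 6·4 4·6 3·8 2·12 1·24  f→[24+12+8+6+4+3+2+1]=60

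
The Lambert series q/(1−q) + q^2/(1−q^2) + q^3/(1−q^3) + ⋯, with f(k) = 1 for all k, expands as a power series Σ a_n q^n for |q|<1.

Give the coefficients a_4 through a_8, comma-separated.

3, 2, 4, 2, 4

n=4: 4·1 2·2 1·4  f→[1+1+1]=3
n=5: 1·5 5·1  f→[1+1]=2
d|6:{1,2,3,6}  Σf=1+1+1+1=4
n=7: 7·1 1·7  f→[1+1]=2
q^8  k|8↦f(k): 1:1 2:1 4:1 8:1  a_8=4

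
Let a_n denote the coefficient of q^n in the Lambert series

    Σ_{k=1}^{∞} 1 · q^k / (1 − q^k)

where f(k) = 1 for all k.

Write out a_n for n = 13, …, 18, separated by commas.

2, 4, 4, 5, 2, 6

[q^13] f(13)=1,f(1)=1 ⇒ 2
n=14: 14·1 7·2 2·7 1·14  f→[1+1+1+1]=4
n=15: 1·15 3·5 5·3 15·1  f→[1+1+1+1]=4
q^16  k|16↦f(k): 16:1 8:1 4:1 2:1 1:1  a_16=5
q^17  k|17↦f(k): 17:1 1:1  a_17=2
d|18:{18,9,6,3,2,1}  Σf=1+1+1+1+1+1=6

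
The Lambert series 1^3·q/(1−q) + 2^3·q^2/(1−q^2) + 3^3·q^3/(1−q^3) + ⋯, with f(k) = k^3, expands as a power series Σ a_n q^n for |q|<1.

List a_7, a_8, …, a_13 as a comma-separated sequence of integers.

q^7  k|7↦f(k): 1:1 7:343  a_7=344
d|8:{1,2,4,8}  Σf=1+8+64+512=585
q^9  k|9↦f(k): 9:729 3:27 1:1  a_9=757
n=10: 10·1 5·2 2·5 1·10  f→[1000+125+8+1]=1134
d|11:{11,1}  Σf=1331+1=1332
d|12:{1,2,3,4,6,12}  Σf=1+8+27+64+216+1728=2044
[q^13] f(1)=1,f(13)=2197 ⇒ 2198

344, 585, 757, 1134, 1332, 2044, 2198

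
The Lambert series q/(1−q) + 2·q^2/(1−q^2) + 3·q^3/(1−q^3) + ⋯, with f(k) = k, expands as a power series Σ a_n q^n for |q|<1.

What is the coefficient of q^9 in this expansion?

a_9 = 13

n=9: 9·1 3·3 1·9  f→[9+3+1]=13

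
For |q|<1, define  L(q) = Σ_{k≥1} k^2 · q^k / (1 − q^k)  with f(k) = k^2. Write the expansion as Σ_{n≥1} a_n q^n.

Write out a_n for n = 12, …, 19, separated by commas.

210, 170, 250, 260, 341, 290, 455, 362

q^12  k|12↦f(k): 1:1 2:4 3:9 4:16 6:36 12:144  a_12=210
q^13  k|13↦f(k): 13:169 1:1  a_13=170
n=14: 1·14 2·7 7·2 14·1  f→[1+4+49+196]=250
q^15  k|15↦f(k): 1:1 3:9 5:25 15:225  a_15=260
[q^16] f(16)=256,f(8)=64,f(4)=16,f(2)=4,f(1)=1 ⇒ 341
q^17  k|17↦f(k): 17:289 1:1  a_17=290
d|18:{18,9,6,3,2,1}  Σf=324+81+36+9+4+1=455
q^19  k|19↦f(k): 19:361 1:1  a_19=362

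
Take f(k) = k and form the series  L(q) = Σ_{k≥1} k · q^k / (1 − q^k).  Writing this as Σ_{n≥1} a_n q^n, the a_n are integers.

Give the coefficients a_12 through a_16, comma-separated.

28, 14, 24, 24, 31

d|12:{1,2,3,4,6,12}  Σf=1+2+3+4+6+12=28
n=13: 13·1 1·13  f→[13+1]=14
q^14  k|14↦f(k): 14:14 7:7 2:2 1:1  a_14=24
d|15:{15,5,3,1}  Σf=15+5+3+1=24
q^16  k|16↦f(k): 16:16 8:8 4:4 2:2 1:1  a_16=31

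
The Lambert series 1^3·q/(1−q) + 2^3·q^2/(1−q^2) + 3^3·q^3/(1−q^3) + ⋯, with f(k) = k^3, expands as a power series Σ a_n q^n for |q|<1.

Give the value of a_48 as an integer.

a_48 = 131068

d|48:{48,24,16,12,8,6,4,3,2,1}  Σf=110592+13824+4096+1728+512+216+64+27+8+1=131068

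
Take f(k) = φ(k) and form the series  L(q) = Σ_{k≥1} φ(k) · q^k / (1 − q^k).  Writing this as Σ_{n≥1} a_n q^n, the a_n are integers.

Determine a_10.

n=10: 1·10 2·5 5·2 10·1  φ→[1+1+4+4]=10

a_10 = 10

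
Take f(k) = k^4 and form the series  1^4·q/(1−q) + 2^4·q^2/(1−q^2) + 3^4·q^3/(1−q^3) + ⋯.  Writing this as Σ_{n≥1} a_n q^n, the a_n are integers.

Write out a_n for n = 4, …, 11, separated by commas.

273, 626, 1394, 2402, 4369, 6643, 10642, 14642

d|4:{4,2,1}  Σf=256+16+1=273
[q^5] f(1)=1,f(5)=625 ⇒ 626
[q^6] f(6)=1296,f(3)=81,f(2)=16,f(1)=1 ⇒ 1394
[q^7] f(1)=1,f(7)=2401 ⇒ 2402
q^8  k|8↦f(k): 1:1 2:16 4:256 8:4096  a_8=4369
q^9  k|9↦f(k): 9:6561 3:81 1:1  a_9=6643
q^10  k|10↦f(k): 1:1 2:16 5:625 10:10000  a_10=10642
q^11  k|11↦f(k): 1:1 11:14641  a_11=14642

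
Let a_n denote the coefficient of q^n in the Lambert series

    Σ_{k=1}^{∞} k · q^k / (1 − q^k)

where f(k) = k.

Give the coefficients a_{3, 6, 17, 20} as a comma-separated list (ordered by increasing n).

[q^3] f(1)=1,f(3)=3 ⇒ 4
n=6: 1·6 2·3 3·2 6·1  f→[1+2+3+6]=12
q^17  k|17↦f(k): 17:17 1:1  a_17=18
[q^20] f(1)=1,f(2)=2,f(4)=4,f(5)=5,f(10)=10,f(20)=20 ⇒ 42

4, 12, 18, 42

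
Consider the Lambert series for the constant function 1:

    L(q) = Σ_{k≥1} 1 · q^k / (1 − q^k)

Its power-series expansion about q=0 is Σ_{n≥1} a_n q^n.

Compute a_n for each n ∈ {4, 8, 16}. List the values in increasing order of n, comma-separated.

3, 4, 5

[q^4] f(1)=1,f(2)=1,f(4)=1 ⇒ 3
q^8  k|8↦f(k): 8:1 4:1 2:1 1:1  a_8=4
d|16:{16,8,4,2,1}  Σf=1+1+1+1+1=5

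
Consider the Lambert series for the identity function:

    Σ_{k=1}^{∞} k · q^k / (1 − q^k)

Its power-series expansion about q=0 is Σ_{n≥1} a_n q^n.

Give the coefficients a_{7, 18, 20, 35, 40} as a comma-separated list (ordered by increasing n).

d|7:{1,7}  Σf=1+7=8
d|18:{1,2,3,6,9,18}  Σf=1+2+3+6+9+18=39
d|20:{1,2,4,5,10,20}  Σf=1+2+4+5+10+20=42
d|35:{35,7,5,1}  Σf=35+7+5+1=48
[q^40] f(40)=40,f(20)=20,f(10)=10,f(8)=8,f(5)=5,f(4)=4,f(2)=2,f(1)=1 ⇒ 90

8, 39, 42, 48, 90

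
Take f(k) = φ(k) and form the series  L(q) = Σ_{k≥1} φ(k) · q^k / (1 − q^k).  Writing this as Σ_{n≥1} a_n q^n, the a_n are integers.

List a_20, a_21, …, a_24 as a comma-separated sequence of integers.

n=20: 20·1 10·2 5·4 4·5 2·10 1·20  φ→[8+4+4+2+1+1]=20
[q^21] φ(21)=12,φ(7)=6,φ(3)=2,φ(1)=1 ⇒ 21
d|22:{1,2,11,22}  Σφ=1+1+10+10=22
d|23:{23,1}  Σφ=22+1=23
q^24  k|24↦φ(k): 24:8 12:4 8:4 6:2 4:2 3:2 2:1 1:1  a_24=24

20, 21, 22, 23, 24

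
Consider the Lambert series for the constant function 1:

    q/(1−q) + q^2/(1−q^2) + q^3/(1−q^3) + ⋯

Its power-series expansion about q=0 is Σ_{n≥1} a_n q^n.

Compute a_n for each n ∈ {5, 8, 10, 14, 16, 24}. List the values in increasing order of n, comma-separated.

2, 4, 4, 4, 5, 8

d|5:{5,1}  Σf=1+1=2
n=8: 8·1 4·2 2·4 1·8  f→[1+1+1+1]=4
n=10: 10·1 5·2 2·5 1·10  f→[1+1+1+1]=4
[q^14] f(14)=1,f(7)=1,f(2)=1,f(1)=1 ⇒ 4
d|16:{1,2,4,8,16}  Σf=1+1+1+1+1=5
[q^24] f(1)=1,f(2)=1,f(3)=1,f(4)=1,f(6)=1,f(8)=1,f(12)=1,f(24)=1 ⇒ 8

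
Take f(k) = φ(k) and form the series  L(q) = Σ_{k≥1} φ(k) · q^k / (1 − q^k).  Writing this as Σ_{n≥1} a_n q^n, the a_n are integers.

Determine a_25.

q^25  k|25↦φ(k): 1:1 5:4 25:20  a_25=25

a_25 = 25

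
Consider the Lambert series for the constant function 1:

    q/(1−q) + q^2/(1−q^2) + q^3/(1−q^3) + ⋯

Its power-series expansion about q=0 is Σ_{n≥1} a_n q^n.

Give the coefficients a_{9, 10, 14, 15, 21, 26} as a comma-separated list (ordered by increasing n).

d|9:{9,3,1}  Σf=1+1+1=3
[q^10] f(1)=1,f(2)=1,f(5)=1,f(10)=1 ⇒ 4
[q^14] f(1)=1,f(2)=1,f(7)=1,f(14)=1 ⇒ 4
n=15: 1·15 3·5 5·3 15·1  f→[1+1+1+1]=4
[q^21] f(21)=1,f(7)=1,f(3)=1,f(1)=1 ⇒ 4
d|26:{1,2,13,26}  Σf=1+1+1+1=4

3, 4, 4, 4, 4, 4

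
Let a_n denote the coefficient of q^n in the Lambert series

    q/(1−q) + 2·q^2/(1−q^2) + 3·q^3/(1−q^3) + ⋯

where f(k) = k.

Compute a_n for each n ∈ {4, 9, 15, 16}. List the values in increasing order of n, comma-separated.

7, 13, 24, 31

d|4:{1,2,4}  Σf=1+2+4=7
n=9: 1·9 3·3 9·1  f→[1+3+9]=13
[q^15] f(1)=1,f(3)=3,f(5)=5,f(15)=15 ⇒ 24
[q^16] f(1)=1,f(2)=2,f(4)=4,f(8)=8,f(16)=16 ⇒ 31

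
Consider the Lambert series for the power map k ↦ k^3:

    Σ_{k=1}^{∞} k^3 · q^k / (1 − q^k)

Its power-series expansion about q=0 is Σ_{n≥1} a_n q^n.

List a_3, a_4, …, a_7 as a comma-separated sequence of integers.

d|3:{3,1}  Σf=27+1=28
q^4  k|4↦f(k): 4:64 2:8 1:1  a_4=73
[q^5] f(1)=1,f(5)=125 ⇒ 126
n=6: 6·1 3·2 2·3 1·6  f→[216+27+8+1]=252
[q^7] f(1)=1,f(7)=343 ⇒ 344

28, 73, 126, 252, 344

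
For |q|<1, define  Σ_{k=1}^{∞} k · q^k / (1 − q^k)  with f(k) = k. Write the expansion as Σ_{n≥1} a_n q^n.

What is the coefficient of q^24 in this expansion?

a_24 = 60

q^24  k|24↦f(k): 1:1 2:2 3:3 4:4 6:6 8:8 12:12 24:24  a_24=60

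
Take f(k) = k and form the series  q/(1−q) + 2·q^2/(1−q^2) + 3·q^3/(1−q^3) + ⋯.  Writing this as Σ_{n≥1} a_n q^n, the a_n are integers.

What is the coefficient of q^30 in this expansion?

n=30: 1·30 2·15 3·10 5·6 6·5 10·3 15·2 30·1  f→[1+2+3+5+6+10+15+30]=72

a_30 = 72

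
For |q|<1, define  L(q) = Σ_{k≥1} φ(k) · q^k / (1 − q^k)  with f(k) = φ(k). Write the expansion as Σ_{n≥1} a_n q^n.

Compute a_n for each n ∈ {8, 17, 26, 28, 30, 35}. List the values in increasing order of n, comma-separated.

q^8  k|8↦φ(k): 8:4 4:2 2:1 1:1  a_8=8
d|17:{17,1}  Σφ=16+1=17
n=26: 26·1 13·2 2·13 1·26  φ→[12+12+1+1]=26
d|28:{28,14,7,4,2,1}  Σφ=12+6+6+2+1+1=28
q^30  k|30↦φ(k): 1:1 2:1 3:2 5:4 6:2 10:4 15:8 30:8  a_30=30
n=35: 1·35 5·7 7·5 35·1  φ→[1+4+6+24]=35

8, 17, 26, 28, 30, 35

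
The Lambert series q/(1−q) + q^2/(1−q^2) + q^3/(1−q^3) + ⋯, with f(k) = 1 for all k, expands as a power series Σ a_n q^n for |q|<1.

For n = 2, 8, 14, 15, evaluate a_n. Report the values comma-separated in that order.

2, 4, 4, 4

d|2:{2,1}  Σf=1+1=2
q^8  k|8↦f(k): 8:1 4:1 2:1 1:1  a_8=4
q^14  k|14↦f(k): 14:1 7:1 2:1 1:1  a_14=4
[q^15] f(1)=1,f(3)=1,f(5)=1,f(15)=1 ⇒ 4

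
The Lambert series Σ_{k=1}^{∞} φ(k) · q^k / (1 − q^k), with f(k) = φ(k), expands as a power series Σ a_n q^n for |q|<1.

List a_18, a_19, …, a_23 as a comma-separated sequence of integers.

q^18  k|18↦φ(k): 1:1 2:1 3:2 6:2 9:6 18:6  a_18=18
d|19:{19,1}  Σφ=18+1=19
[q^20] φ(1)=1,φ(2)=1,φ(4)=2,φ(5)=4,φ(10)=4,φ(20)=8 ⇒ 20
[q^21] φ(1)=1,φ(3)=2,φ(7)=6,φ(21)=12 ⇒ 21
n=22: 1·22 2·11 11·2 22·1  φ→[1+1+10+10]=22
q^23  k|23↦φ(k): 1:1 23:22  a_23=23

18, 19, 20, 21, 22, 23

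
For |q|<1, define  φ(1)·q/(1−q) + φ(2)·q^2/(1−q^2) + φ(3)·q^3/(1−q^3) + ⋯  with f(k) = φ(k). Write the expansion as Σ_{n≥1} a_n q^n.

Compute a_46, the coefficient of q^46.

[q^46] φ(1)=1,φ(2)=1,φ(23)=22,φ(46)=22 ⇒ 46

a_46 = 46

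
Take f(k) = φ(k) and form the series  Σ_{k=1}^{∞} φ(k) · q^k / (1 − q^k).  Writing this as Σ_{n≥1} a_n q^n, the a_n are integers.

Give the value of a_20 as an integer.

n=20: 20·1 10·2 5·4 4·5 2·10 1·20  φ→[8+4+4+2+1+1]=20

a_20 = 20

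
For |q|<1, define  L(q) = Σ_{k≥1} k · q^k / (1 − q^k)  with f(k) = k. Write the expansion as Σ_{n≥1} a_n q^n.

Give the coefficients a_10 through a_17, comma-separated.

18, 12, 28, 14, 24, 24, 31, 18

n=10: 10·1 5·2 2·5 1·10  f→[10+5+2+1]=18
q^11  k|11↦f(k): 1:1 11:11  a_11=12
d|12:{12,6,4,3,2,1}  Σf=12+6+4+3+2+1=28
d|13:{1,13}  Σf=1+13=14
q^14  k|14↦f(k): 14:14 7:7 2:2 1:1  a_14=24
d|15:{1,3,5,15}  Σf=1+3+5+15=24
d|16:{16,8,4,2,1}  Σf=16+8+4+2+1=31
n=17: 17·1 1·17  f→[17+1]=18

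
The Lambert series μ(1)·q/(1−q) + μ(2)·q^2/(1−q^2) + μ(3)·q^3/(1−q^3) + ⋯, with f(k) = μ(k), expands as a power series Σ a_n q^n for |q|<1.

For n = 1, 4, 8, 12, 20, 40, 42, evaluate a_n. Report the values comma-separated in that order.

d|1:{1}  Σμ=1=1
n=4: 1·4 2·2 4·1  μ→[1+(-1)+0]=0
d|8:{8,4,2,1}  Σμ=0+0+(-1)+1=0
q^12  k|12↦μ(k): 12:0 6:1 4:0 3:-1 2:-1 1:1  a_12=0
n=20: 1·20 2·10 4·5 5·4 10·2 20·1  μ→[1+(-1)+0+(-1)+1+0]=0
[q^40] μ(40)=0,μ(20)=0,μ(10)=1,μ(8)=0,μ(5)=-1,μ(4)=0,μ(2)=-1,μ(1)=1 ⇒ 0
q^42  k|42↦μ(k): 42:-1 21:1 14:1 7:-1 6:1 3:-1 2:-1 1:1  a_42=0

1, 0, 0, 0, 0, 0, 0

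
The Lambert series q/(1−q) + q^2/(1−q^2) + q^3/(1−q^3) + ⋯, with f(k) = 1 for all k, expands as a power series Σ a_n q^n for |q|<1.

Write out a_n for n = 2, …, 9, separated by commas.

[q^2] f(2)=1,f(1)=1 ⇒ 2
[q^3] f(3)=1,f(1)=1 ⇒ 2
n=4: 1·4 2·2 4·1  f→[1+1+1]=3
d|5:{5,1}  Σf=1+1=2
q^6  k|6↦f(k): 6:1 3:1 2:1 1:1  a_6=4
[q^7] f(1)=1,f(7)=1 ⇒ 2
d|8:{1,2,4,8}  Σf=1+1+1+1=4
q^9  k|9↦f(k): 1:1 3:1 9:1  a_9=3

2, 2, 3, 2, 4, 2, 4, 3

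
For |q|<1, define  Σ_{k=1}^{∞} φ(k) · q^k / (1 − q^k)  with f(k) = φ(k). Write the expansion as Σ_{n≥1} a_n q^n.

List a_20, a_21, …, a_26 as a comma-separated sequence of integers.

n=20: 1·20 2·10 4·5 5·4 10·2 20·1  φ→[1+1+2+4+4+8]=20
d|21:{21,7,3,1}  Σφ=12+6+2+1=21
[q^22] φ(22)=10,φ(11)=10,φ(2)=1,φ(1)=1 ⇒ 22
n=23: 23·1 1·23  φ→[22+1]=23
d|24:{24,12,8,6,4,3,2,1}  Σφ=8+4+4+2+2+2+1+1=24
d|25:{25,5,1}  Σφ=20+4+1=25
n=26: 26·1 13·2 2·13 1·26  φ→[12+12+1+1]=26

20, 21, 22, 23, 24, 25, 26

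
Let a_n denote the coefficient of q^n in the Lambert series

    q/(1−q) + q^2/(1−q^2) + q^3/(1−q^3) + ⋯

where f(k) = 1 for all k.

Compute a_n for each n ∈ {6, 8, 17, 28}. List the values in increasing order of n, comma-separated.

q^6  k|6↦f(k): 1:1 2:1 3:1 6:1  a_6=4
[q^8] f(8)=1,f(4)=1,f(2)=1,f(1)=1 ⇒ 4
n=17: 1·17 17·1  f→[1+1]=2
n=28: 28·1 14·2 7·4 4·7 2·14 1·28  f→[1+1+1+1+1+1]=6

4, 4, 2, 6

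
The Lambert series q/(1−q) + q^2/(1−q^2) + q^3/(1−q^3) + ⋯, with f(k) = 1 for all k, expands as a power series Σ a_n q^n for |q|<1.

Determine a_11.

q^11  k|11↦f(k): 1:1 11:1  a_11=2

a_11 = 2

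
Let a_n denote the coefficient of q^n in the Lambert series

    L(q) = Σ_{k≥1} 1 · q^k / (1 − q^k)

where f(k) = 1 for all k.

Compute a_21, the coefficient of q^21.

n=21: 1·21 3·7 7·3 21·1  f→[1+1+1+1]=4

a_21 = 4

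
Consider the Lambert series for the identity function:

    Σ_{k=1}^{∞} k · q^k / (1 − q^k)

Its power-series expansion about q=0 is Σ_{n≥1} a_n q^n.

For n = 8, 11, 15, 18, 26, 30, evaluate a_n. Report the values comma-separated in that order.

d|8:{1,2,4,8}  Σf=1+2+4+8=15
[q^11] f(11)=11,f(1)=1 ⇒ 12
d|15:{1,3,5,15}  Σf=1+3+5+15=24
[q^18] f(1)=1,f(2)=2,f(3)=3,f(6)=6,f(9)=9,f(18)=18 ⇒ 39
[q^26] f(26)=26,f(13)=13,f(2)=2,f(1)=1 ⇒ 42
d|30:{30,15,10,6,5,3,2,1}  Σf=30+15+10+6+5+3+2+1=72

15, 12, 24, 39, 42, 72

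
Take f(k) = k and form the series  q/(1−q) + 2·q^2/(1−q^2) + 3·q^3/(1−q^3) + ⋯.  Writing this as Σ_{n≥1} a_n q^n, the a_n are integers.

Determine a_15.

a_15 = 24

q^15  k|15↦f(k): 1:1 3:3 5:5 15:15  a_15=24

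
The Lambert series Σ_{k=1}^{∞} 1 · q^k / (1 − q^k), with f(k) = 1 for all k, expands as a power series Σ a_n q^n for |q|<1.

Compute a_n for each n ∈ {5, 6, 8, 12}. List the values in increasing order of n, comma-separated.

q^5  k|5↦f(k): 5:1 1:1  a_5=2
q^6  k|6↦f(k): 6:1 3:1 2:1 1:1  a_6=4
[q^8] f(1)=1,f(2)=1,f(4)=1,f(8)=1 ⇒ 4
[q^12] f(12)=1,f(6)=1,f(4)=1,f(3)=1,f(2)=1,f(1)=1 ⇒ 6

2, 4, 4, 6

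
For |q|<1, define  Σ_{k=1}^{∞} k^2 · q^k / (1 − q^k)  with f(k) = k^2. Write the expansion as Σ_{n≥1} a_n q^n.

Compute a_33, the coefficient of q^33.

a_33 = 1220

[q^33] f(33)=1089,f(11)=121,f(3)=9,f(1)=1 ⇒ 1220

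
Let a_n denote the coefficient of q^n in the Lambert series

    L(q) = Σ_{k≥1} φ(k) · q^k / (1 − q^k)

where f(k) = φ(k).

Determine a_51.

n=51: 1·51 3·17 17·3 51·1  φ→[1+2+16+32]=51

a_51 = 51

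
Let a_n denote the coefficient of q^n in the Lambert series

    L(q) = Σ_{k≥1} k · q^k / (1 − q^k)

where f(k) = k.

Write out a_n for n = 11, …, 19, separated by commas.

[q^11] f(1)=1,f(11)=11 ⇒ 12
[q^12] f(1)=1,f(2)=2,f(3)=3,f(4)=4,f(6)=6,f(12)=12 ⇒ 28
q^13  k|13↦f(k): 13:13 1:1  a_13=14
q^14  k|14↦f(k): 14:14 7:7 2:2 1:1  a_14=24
d|15:{15,5,3,1}  Σf=15+5+3+1=24
[q^16] f(16)=16,f(8)=8,f(4)=4,f(2)=2,f(1)=1 ⇒ 31
n=17: 1·17 17·1  f→[1+17]=18
d|18:{1,2,3,6,9,18}  Σf=1+2+3+6+9+18=39
q^19  k|19↦f(k): 19:19 1:1  a_19=20

12, 28, 14, 24, 24, 31, 18, 39, 20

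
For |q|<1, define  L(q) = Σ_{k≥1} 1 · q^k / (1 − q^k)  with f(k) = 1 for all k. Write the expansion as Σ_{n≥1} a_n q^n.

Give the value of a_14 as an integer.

q^14  k|14↦f(k): 14:1 7:1 2:1 1:1  a_14=4

a_14 = 4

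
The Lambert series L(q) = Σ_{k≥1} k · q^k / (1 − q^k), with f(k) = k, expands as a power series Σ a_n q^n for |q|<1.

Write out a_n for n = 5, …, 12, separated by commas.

n=5: 1·5 5·1  f→[1+5]=6
[q^6] f(6)=6,f(3)=3,f(2)=2,f(1)=1 ⇒ 12
[q^7] f(7)=7,f(1)=1 ⇒ 8
n=8: 8·1 4·2 2·4 1·8  f→[8+4+2+1]=15
q^9  k|9↦f(k): 9:9 3:3 1:1  a_9=13
n=10: 10·1 5·2 2·5 1·10  f→[10+5+2+1]=18
q^11  k|11↦f(k): 11:11 1:1  a_11=12
d|12:{1,2,3,4,6,12}  Σf=1+2+3+4+6+12=28

6, 12, 8, 15, 13, 18, 12, 28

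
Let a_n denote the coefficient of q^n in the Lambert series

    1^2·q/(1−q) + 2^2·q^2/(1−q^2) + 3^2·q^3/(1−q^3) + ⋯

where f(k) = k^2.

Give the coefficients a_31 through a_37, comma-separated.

962, 1365, 1220, 1450, 1300, 1911, 1370

d|31:{31,1}  Σf=961+1=962
n=32: 1·32 2·16 4·8 8·4 16·2 32·1  f→[1+4+16+64+256+1024]=1365
n=33: 1·33 3·11 11·3 33·1  f→[1+9+121+1089]=1220
q^34  k|34↦f(k): 1:1 2:4 17:289 34:1156  a_34=1450
d|35:{1,5,7,35}  Σf=1+25+49+1225=1300
n=36: 1·36 2·18 3·12 4·9 6·6 9·4 12·3 18·2 36·1  f→[1+4+9+16+36+81+144+324+1296]=1911
[q^37] f(1)=1,f(37)=1369 ⇒ 1370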